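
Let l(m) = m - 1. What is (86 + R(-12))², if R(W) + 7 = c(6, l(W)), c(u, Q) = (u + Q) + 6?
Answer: 6084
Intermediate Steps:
l(m) = -1 + m
c(u, Q) = 6 + Q + u (c(u, Q) = (Q + u) + 6 = 6 + Q + u)
R(W) = 4 + W (R(W) = -7 + (6 + (-1 + W) + 6) = -7 + (11 + W) = 4 + W)
(86 + R(-12))² = (86 + (4 - 12))² = (86 - 8)² = 78² = 6084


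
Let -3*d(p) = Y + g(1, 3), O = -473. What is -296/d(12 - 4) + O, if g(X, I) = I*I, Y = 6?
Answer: -2069/5 ≈ -413.80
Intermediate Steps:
g(X, I) = I²
d(p) = -5 (d(p) = -(6 + 3²)/3 = -(6 + 9)/3 = -⅓*15 = -5)
-296/d(12 - 4) + O = -296/(-5) - 473 = -296*(-⅕) - 473 = 296/5 - 473 = -2069/5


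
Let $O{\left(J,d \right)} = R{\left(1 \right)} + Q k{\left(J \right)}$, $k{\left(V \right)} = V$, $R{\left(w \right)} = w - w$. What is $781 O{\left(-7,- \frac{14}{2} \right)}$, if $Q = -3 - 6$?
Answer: $49203$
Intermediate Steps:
$R{\left(w \right)} = 0$
$Q = -9$ ($Q = -3 - 6 = -9$)
$O{\left(J,d \right)} = - 9 J$ ($O{\left(J,d \right)} = 0 - 9 J = - 9 J$)
$781 O{\left(-7,- \frac{14}{2} \right)} = 781 \left(\left(-9\right) \left(-7\right)\right) = 781 \cdot 63 = 49203$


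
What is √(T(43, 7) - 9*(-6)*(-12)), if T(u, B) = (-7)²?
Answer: I*√599 ≈ 24.474*I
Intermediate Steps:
T(u, B) = 49
√(T(43, 7) - 9*(-6)*(-12)) = √(49 - 9*(-6)*(-12)) = √(49 + 54*(-12)) = √(49 - 648) = √(-599) = I*√599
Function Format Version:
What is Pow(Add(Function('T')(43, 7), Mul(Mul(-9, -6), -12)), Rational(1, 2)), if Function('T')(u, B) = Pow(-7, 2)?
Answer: Mul(I, Pow(599, Rational(1, 2))) ≈ Mul(24.474, I)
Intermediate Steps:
Function('T')(u, B) = 49
Pow(Add(Function('T')(43, 7), Mul(Mul(-9, -6), -12)), Rational(1, 2)) = Pow(Add(49, Mul(Mul(-9, -6), -12)), Rational(1, 2)) = Pow(Add(49, Mul(54, -12)), Rational(1, 2)) = Pow(Add(49, -648), Rational(1, 2)) = Pow(-599, Rational(1, 2)) = Mul(I, Pow(599, Rational(1, 2)))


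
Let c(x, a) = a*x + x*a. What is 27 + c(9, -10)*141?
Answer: -25353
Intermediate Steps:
c(x, a) = 2*a*x (c(x, a) = a*x + a*x = 2*a*x)
27 + c(9, -10)*141 = 27 + (2*(-10)*9)*141 = 27 - 180*141 = 27 - 25380 = -25353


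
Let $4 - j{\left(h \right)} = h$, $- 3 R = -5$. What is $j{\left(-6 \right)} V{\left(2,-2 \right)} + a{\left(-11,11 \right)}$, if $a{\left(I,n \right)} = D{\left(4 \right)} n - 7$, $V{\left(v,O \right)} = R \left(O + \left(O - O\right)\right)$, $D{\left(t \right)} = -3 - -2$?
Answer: $- \frac{154}{3} \approx -51.333$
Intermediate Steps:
$R = \frac{5}{3}$ ($R = \left(- \frac{1}{3}\right) \left(-5\right) = \frac{5}{3} \approx 1.6667$)
$D{\left(t \right)} = -1$ ($D{\left(t \right)} = -3 + 2 = -1$)
$j{\left(h \right)} = 4 - h$
$V{\left(v,O \right)} = \frac{5 O}{3}$ ($V{\left(v,O \right)} = \frac{5 \left(O + \left(O - O\right)\right)}{3} = \frac{5 \left(O + 0\right)}{3} = \frac{5 O}{3}$)
$a{\left(I,n \right)} = -7 - n$ ($a{\left(I,n \right)} = - n - 7 = -7 - n$)
$j{\left(-6 \right)} V{\left(2,-2 \right)} + a{\left(-11,11 \right)} = \left(4 - -6\right) \frac{5}{3} \left(-2\right) - 18 = \left(4 + 6\right) \left(- \frac{10}{3}\right) - 18 = 10 \left(- \frac{10}{3}\right) - 18 = - \frac{100}{3} - 18 = - \frac{154}{3}$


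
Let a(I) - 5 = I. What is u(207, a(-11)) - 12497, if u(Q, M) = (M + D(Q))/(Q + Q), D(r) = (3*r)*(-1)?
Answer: -1724795/138 ≈ -12499.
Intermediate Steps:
D(r) = -3*r
a(I) = 5 + I
u(Q, M) = (M - 3*Q)/(2*Q) (u(Q, M) = (M - 3*Q)/(Q + Q) = (M - 3*Q)/((2*Q)) = (M - 3*Q)*(1/(2*Q)) = (M - 3*Q)/(2*Q))
u(207, a(-11)) - 12497 = (1/2)*((5 - 11) - 3*207)/207 - 12497 = (1/2)*(1/207)*(-6 - 621) - 12497 = (1/2)*(1/207)*(-627) - 12497 = -209/138 - 12497 = -1724795/138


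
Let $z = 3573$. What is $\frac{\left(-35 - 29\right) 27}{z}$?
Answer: $- \frac{192}{397} \approx -0.48363$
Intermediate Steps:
$\frac{\left(-35 - 29\right) 27}{z} = \frac{\left(-35 - 29\right) 27}{3573} = \left(-64\right) 27 \cdot \frac{1}{3573} = \left(-1728\right) \frac{1}{3573} = - \frac{192}{397}$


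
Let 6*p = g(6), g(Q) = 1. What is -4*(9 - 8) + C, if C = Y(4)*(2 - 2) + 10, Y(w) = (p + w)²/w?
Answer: 6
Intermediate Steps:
p = ⅙ (p = (⅙)*1 = ⅙ ≈ 0.16667)
Y(w) = (⅙ + w)²/w
C = 10 (C = ((1/36)*(1 + 6*4)²/4)*(2 - 2) + 10 = ((1/36)*(¼)*(1 + 24)²)*0 + 10 = ((1/36)*(¼)*25²)*0 + 10 = ((1/36)*(¼)*625)*0 + 10 = (625/144)*0 + 10 = 0 + 10 = 10)
-4*(9 - 8) + C = -4*(9 - 8) + 10 = -4*1 + 10 = -4 + 10 = 6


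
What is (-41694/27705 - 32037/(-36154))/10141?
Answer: -206606597/3385899288790 ≈ -6.1020e-5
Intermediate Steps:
(-41694/27705 - 32037/(-36154))/10141 = (-41694*1/27705 - 32037*(-1/36154))*(1/10141) = (-13898/9235 + 32037/36154)*(1/10141) = -206606597/333882190*1/10141 = -206606597/3385899288790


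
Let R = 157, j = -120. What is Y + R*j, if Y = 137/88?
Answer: -1657783/88 ≈ -18838.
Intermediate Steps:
Y = 137/88 (Y = 137*(1/88) = 137/88 ≈ 1.5568)
Y + R*j = 137/88 + 157*(-120) = 137/88 - 18840 = -1657783/88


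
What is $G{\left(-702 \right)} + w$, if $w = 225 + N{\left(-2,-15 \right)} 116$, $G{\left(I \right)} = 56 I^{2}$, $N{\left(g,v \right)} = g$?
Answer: $27597017$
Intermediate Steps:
$w = -7$ ($w = 225 - 232 = -7$)
$G{\left(-702 \right)} + w = 56 \left(-702\right)^{2} - 7 = 56 \cdot 492804 - 7 = 27597024 - 7 = 27597017$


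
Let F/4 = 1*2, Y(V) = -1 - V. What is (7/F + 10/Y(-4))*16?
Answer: 202/3 ≈ 67.333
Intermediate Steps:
F = 8 (F = 4*(1*2) = 4*2 = 8)
(7/F + 10/Y(-4))*16 = (7/8 + 10/(-1 - 1*(-4)))*16 = (7*(1/8) + 10/(-1 + 4))*16 = (7/8 + 10/3)*16 = (101/24)*16 = 202/3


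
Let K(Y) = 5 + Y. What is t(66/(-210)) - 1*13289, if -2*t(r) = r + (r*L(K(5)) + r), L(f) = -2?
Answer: -13289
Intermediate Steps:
t(r) = 0 (t(r) = -(r + (r*(-2) + r))/2 = -(r + (-2*r + r))/2 = -(r - r)/2 = -½*0 = 0)
t(66/(-210)) - 1*13289 = 0 - 1*13289 = 0 - 13289 = -13289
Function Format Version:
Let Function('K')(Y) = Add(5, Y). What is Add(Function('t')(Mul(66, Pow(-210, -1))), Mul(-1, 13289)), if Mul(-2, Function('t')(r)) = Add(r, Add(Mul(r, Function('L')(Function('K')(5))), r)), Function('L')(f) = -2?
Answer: -13289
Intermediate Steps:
Function('t')(r) = 0 (Function('t')(r) = Mul(Rational(-1, 2), Add(r, Add(Mul(r, -2), r))) = Mul(Rational(-1, 2), Add(r, Add(Mul(-2, r), r))) = Mul(Rational(-1, 2), Add(r, Mul(-1, r))) = Mul(Rational(-1, 2), 0) = 0)
Add(Function('t')(Mul(66, Pow(-210, -1))), Mul(-1, 13289)) = Add(0, Mul(-1, 13289)) = Add(0, -13289) = -13289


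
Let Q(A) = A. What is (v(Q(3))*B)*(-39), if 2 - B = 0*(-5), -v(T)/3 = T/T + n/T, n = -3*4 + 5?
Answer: -312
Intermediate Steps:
n = -7 (n = -12 + 5 = -7)
v(T) = -3 + 21/T (v(T) = -3*(T/T - 7/T) = -3*(1 - 7/T) = -3 + 21/T)
B = 2 (B = 2 - 0*(-5) = 2 - 1*0 = 2 + 0 = 2)
(v(Q(3))*B)*(-39) = ((-3 + 21/3)*2)*(-39) = ((-3 + 21*(⅓))*2)*(-39) = ((-3 + 7)*2)*(-39) = (4*2)*(-39) = 8*(-39) = -312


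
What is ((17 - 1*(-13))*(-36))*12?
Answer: -12960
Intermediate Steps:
((17 - 1*(-13))*(-36))*12 = ((17 + 13)*(-36))*12 = (30*(-36))*12 = -1080*12 = -12960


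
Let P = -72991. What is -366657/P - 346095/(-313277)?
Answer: 140127025134/22866401507 ≈ 6.1281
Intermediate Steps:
-366657/P - 346095/(-313277) = -366657/(-72991) - 346095/(-313277) = -366657*(-1/72991) - 346095*(-1/313277) = 366657/72991 + 346095/313277 = 140127025134/22866401507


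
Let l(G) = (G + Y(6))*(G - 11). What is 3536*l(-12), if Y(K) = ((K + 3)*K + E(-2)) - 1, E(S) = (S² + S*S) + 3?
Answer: -4229056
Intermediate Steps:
E(S) = 3 + 2*S² (E(S) = (S² + S²) + 3 = 2*S² + 3 = 3 + 2*S²)
Y(K) = 10 + K*(3 + K) (Y(K) = ((K + 3)*K + (3 + 2*(-2)²)) - 1 = ((3 + K)*K + (3 + 2*4)) - 1 = (K*(3 + K) + (3 + 8)) - 1 = (K*(3 + K) + 11) - 1 = (11 + K*(3 + K)) - 1 = 10 + K*(3 + K))
l(G) = (-11 + G)*(64 + G) (l(G) = (G + (10 + 6² + 3*6))*(G - 11) = (G + (10 + 36 + 18))*(-11 + G) = (G + 64)*(-11 + G) = (64 + G)*(-11 + G) = (-11 + G)*(64 + G))
3536*l(-12) = 3536*(-704 + (-12)² + 53*(-12)) = 3536*(-704 + 144 - 636) = 3536*(-1196) = -4229056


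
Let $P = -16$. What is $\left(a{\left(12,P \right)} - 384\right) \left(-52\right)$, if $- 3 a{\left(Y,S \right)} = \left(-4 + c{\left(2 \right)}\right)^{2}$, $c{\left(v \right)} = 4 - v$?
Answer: $\frac{60112}{3} \approx 20037.0$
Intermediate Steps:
$a{\left(Y,S \right)} = - \frac{4}{3}$ ($a{\left(Y,S \right)} = - \frac{\left(-4 + \left(4 - 2\right)\right)^{2}}{3} = - \frac{\left(-4 + 2\right)^{2}}{3} = - \frac{\left(-2\right)^{2}}{3} = \left(- \frac{1}{3}\right) 4 = - \frac{4}{3}$)
$\left(a{\left(12,P \right)} - 384\right) \left(-52\right) = \left(- \frac{4}{3} - 384\right) \left(-52\right) = \left(- \frac{1156}{3}\right) \left(-52\right) = \frac{60112}{3}$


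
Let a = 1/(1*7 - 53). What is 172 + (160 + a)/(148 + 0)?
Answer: 1178335/6808 ≈ 173.08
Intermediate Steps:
a = -1/46 (a = 1/(7 - 53) = 1/(-46) = -1/46 ≈ -0.021739)
172 + (160 + a)/(148 + 0) = 172 + (160 - 1/46)/(148 + 0) = 172 + (7359/46)/148 = 172 + (7359/46)*(1/148) = 172 + 7359/6808 = 1178335/6808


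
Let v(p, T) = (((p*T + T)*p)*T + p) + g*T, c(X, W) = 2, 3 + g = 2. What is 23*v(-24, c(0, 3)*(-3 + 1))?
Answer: 202676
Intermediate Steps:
g = -1 (g = -3 + 2 = -1)
v(p, T) = p - T + T*p*(T + T*p) (v(p, T) = (((p*T + T)*p)*T + p) - T = (((T*p + T)*p)*T + p) - T = (((T + T*p)*p)*T + p) - T = ((p*(T + T*p))*T + p) - T = (T*p*(T + T*p) + p) - T = (p + T*p*(T + T*p)) - T = p - T + T*p*(T + T*p))
23*v(-24, c(0, 3)*(-3 + 1)) = 23*(-24 - 2*(-3 + 1) - 24*4*(-3 + 1)² + (2*(-3 + 1))²*(-24)²) = 23*(-24 - 2*(-2) - 24*(2*(-2))² + (2*(-2))²*576) = 23*(-24 - 1*(-4) - 24*(-4)² + (-4)²*576) = 23*(-24 + 4 - 24*16 + 16*576) = 23*(-24 + 4 - 384 + 9216) = 23*8812 = 202676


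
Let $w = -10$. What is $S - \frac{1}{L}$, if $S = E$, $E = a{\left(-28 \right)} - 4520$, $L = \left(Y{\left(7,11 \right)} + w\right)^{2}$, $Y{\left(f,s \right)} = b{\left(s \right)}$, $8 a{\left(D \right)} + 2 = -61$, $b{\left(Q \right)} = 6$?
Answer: $- \frac{72447}{16} \approx -4527.9$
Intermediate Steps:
$a{\left(D \right)} = - \frac{63}{8}$ ($a{\left(D \right)} = - \frac{1}{4} + \frac{1}{8} \left(-61\right) = - \frac{1}{4} - \frac{61}{8} = - \frac{63}{8}$)
$Y{\left(f,s \right)} = 6$
$L = 16$ ($L = \left(6 - 10\right)^{2} = \left(-4\right)^{2} = 16$)
$E = - \frac{36223}{8}$ ($E = - \frac{63}{8} - 4520 = - \frac{36223}{8} \approx -4527.9$)
$S = - \frac{36223}{8} \approx -4527.9$
$S - \frac{1}{L} = - \frac{36223}{8} - \frac{1}{16} = - \frac{72447}{16}$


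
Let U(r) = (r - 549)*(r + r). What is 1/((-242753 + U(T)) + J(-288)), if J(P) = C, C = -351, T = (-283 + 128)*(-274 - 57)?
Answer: 1/5207830056 ≈ 1.9202e-10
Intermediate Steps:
T = 51305 (T = -155*(-331) = 51305)
J(P) = -351
U(r) = 2*r*(-549 + r) (U(r) = (-549 + r)*(2*r) = 2*r*(-549 + r))
1/((-242753 + U(T)) + J(-288)) = 1/((-242753 + 2*51305*(-549 + 51305)) - 351) = 1/((-242753 + 2*51305*50756) - 351) = 1/((-242753 + 5208073160) - 351) = 1/(5207830407 - 351) = 1/5207830056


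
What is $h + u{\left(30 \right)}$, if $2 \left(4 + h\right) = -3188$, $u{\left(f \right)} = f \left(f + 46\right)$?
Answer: $682$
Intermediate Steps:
$u{\left(f \right)} = f \left(46 + f\right)$
$h = -1598$ ($h = -4 + \frac{1}{2} \left(-3188\right) = -4 - 1594 = -1598$)
$h + u{\left(30 \right)} = -1598 + 30 \left(46 + 30\right) = -1598 + 30 \cdot 76 = -1598 + 2280 = 682$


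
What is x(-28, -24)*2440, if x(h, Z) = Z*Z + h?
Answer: 1337120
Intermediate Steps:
x(h, Z) = h + Z² (x(h, Z) = Z² + h = h + Z²)
x(-28, -24)*2440 = (-28 + (-24)²)*2440 = (-28 + 576)*2440 = 548*2440 = 1337120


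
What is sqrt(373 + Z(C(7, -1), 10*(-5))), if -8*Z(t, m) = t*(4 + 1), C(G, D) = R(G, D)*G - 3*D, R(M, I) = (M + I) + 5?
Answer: sqrt(323) ≈ 17.972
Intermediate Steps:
R(M, I) = 5 + I + M (R(M, I) = (I + M) + 5 = 5 + I + M)
C(G, D) = -3*D + G*(5 + D + G) (C(G, D) = (5 + D + G)*G - 3*D = G*(5 + D + G) - 3*D = -3*D + G*(5 + D + G))
Z(t, m) = -5*t/8 (Z(t, m) = -t*(4 + 1)/8 = -t*5/8 = -5*t/8)
sqrt(373 + Z(C(7, -1), 10*(-5))) = sqrt(373 - 5*(-3*(-1) + 7*(5 - 1 + 7))/8) = sqrt(373 - 5*(3 + 7*11)/8) = sqrt(373 - 5*(3 + 77)/8) = sqrt(373 - 5/8*80) = sqrt(373 - 50) = sqrt(323)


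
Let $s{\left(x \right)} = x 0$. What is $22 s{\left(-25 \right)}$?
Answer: $0$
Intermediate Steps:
$s{\left(x \right)} = 0$
$22 s{\left(-25 \right)} = 22 \cdot 0 = 0$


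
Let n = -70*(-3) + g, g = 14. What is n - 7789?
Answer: -7565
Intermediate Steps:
n = 224 (n = -70*(-3) + 14 = 210 + 14 = 224)
n - 7789 = 224 - 7789 = -7565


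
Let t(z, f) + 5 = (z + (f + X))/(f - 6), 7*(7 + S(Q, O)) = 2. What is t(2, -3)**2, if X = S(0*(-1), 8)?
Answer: 841/49 ≈ 17.163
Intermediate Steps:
S(Q, O) = -47/7 (S(Q, O) = -7 + (1/7)*2 = -7 + 2/7 = -47/7)
X = -47/7 ≈ -6.7143
t(z, f) = -5 + (-47/7 + f + z)/(-6 + f) (t(z, f) = -5 + (z + (f - 47/7))/(f - 6) = -5 + (z + (-47/7 + f))/(-6 + f) = -5 + (-47/7 + f + z)/(-6 + f))
t(2, -3)**2 = ((163/7 + 2 - 4*(-3))/(-6 - 3))**2 = ((163/7 + 2 + 12)/(-9))**2 = (-1/9*261/7)**2 = (-29/7)**2 = 841/49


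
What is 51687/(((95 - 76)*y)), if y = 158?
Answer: 51687/3002 ≈ 17.218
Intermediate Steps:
51687/(((95 - 76)*y)) = 51687/(((95 - 76)*158)) = 51687/((19*158)) = 51687/3002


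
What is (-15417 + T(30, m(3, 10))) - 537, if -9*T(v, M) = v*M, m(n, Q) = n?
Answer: -15964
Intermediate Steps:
T(v, M) = -M*v/9 (T(v, M) = -v*M/9 = -M*v/9)
(-15417 + T(30, m(3, 10))) - 537 = (-15417 - ⅑*3*30) - 537 = (-15417 - 10) - 537 = -15427 - 537 = -15964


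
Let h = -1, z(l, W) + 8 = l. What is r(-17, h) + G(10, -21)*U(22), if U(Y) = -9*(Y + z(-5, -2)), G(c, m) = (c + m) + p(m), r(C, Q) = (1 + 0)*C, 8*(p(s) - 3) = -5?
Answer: 5453/8 ≈ 681.63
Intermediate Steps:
z(l, W) = -8 + l
p(s) = 19/8 (p(s) = 3 + (1/8)*(-5) = 3 - 5/8 = 19/8)
r(C, Q) = C (r(C, Q) = 1*C = C)
G(c, m) = 19/8 + c + m (G(c, m) = (c + m) + 19/8 = 19/8 + c + m)
U(Y) = 117 - 9*Y (U(Y) = -9*(Y + (-8 - 5)) = -9*(Y - 13) = -9*(-13 + Y) = 117 - 9*Y)
r(-17, h) + G(10, -21)*U(22) = -17 + (19/8 + 10 - 21)*(117 - 9*22) = -17 - 69*(117 - 198)/8 = -17 - 69/8*(-81) = -17 + 5589/8 = 5453/8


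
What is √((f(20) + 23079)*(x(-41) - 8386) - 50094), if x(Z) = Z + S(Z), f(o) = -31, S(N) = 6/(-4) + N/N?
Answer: I*√194287114 ≈ 13939.0*I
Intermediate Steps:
S(N) = -½ (S(N) = 6*(-¼) + 1 = -3/2 + 1 = -½)
x(Z) = -½ + Z (x(Z) = Z - ½ = -½ + Z)
√((f(20) + 23079)*(x(-41) - 8386) - 50094) = √((-31 + 23079)*((-½ - 41) - 8386) - 50094) = √(23048*(-83/2 - 8386) - 50094) = √(23048*(-16855/2) - 50094) = √(-194237020 - 50094) = √(-194287114) = I*√194287114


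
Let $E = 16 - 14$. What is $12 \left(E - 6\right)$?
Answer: $-48$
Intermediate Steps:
$E = 2$ ($E = 16 - 14 = 2$)
$12 \left(E - 6\right) = 12 \left(2 - 6\right) = 12 \left(-4\right) = -48$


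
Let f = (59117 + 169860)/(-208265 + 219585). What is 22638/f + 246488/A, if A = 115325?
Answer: 604283136424/538913725 ≈ 1121.3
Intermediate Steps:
f = 228977/11320 ≈ 20.228
22638/f + 246488/A = 22638/(228977/11320) + 246488/115325 = 22638*(11320/228977) + 246488*(1/115325) = 5229840/4673 + 246488/115325 = 604283136424/538913725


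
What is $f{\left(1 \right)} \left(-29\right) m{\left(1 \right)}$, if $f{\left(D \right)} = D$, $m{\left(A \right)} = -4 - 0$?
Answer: $116$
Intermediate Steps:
$m{\left(A \right)} = -4$ ($m{\left(A \right)} = -4 + 0 = -4$)
$f{\left(1 \right)} \left(-29\right) m{\left(1 \right)} = 1 \left(-29\right) \left(-4\right) = \left(-29\right) \left(-4\right) = 116$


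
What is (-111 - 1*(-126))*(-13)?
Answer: -195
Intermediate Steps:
(-111 - 1*(-126))*(-13) = (-111 + 126)*(-13) = 15*(-13) = -195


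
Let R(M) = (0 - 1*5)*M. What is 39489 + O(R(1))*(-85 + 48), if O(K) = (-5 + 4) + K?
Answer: 39711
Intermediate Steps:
R(M) = -5*M (R(M) = (0 - 5)*M = -5*M)
O(K) = -1 + K
39489 + O(R(1))*(-85 + 48) = 39489 + (-1 - 5*1)*(-85 + 48) = 39489 + (-1 - 5)*(-37) = 39489 - 6*(-37) = 39489 + 222 = 39711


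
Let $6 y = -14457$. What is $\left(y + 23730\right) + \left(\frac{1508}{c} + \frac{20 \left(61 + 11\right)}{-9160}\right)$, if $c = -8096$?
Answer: $\frac{9881807271}{463496} \approx 21320.0$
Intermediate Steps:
$y = - \frac{4819}{2}$ ($y = \frac{1}{6} \left(-14457\right) = - \frac{4819}{2} \approx -2409.5$)
$\left(y + 23730\right) + \left(\frac{1508}{c} + \frac{20 \left(61 + 11\right)}{-9160}\right) = \left(- \frac{4819}{2} + 23730\right) + \left(\frac{1508}{-8096} + \frac{20 \left(61 + 11\right)}{-9160}\right) = \frac{42641}{2} + \left(1508 \left(- \frac{1}{8096}\right) + 20 \cdot 72 \left(- \frac{1}{9160}\right)\right) = \frac{42641}{2} + \left(- \frac{377}{2024} + 1440 \left(- \frac{1}{9160}\right)\right) = \frac{42641}{2} - \frac{159197}{463496} = \frac{9881807271}{463496}$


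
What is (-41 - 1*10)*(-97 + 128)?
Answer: -1581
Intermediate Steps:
(-41 - 1*10)*(-97 + 128) = (-41 - 10)*31 = -51*31 = -1581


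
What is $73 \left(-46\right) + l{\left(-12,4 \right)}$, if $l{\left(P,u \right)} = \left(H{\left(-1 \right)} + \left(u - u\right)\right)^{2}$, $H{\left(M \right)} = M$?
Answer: $-3357$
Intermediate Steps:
$l{\left(P,u \right)} = 1$ ($l{\left(P,u \right)} = \left(-1 + \left(u - u\right)\right)^{2} = \left(-1 + 0\right)^{2} = \left(-1\right)^{2} = 1$)
$73 \left(-46\right) + l{\left(-12,4 \right)} = 73 \left(-46\right) + 1 = -3358 + 1 = -3357$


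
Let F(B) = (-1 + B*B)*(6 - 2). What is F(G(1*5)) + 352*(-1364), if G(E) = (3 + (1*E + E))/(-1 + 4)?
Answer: -4320512/9 ≈ -4.8006e+5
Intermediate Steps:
G(E) = 1 + 2*E/3 (G(E) = (3 + (E + E))/3 = (3 + 2*E)*(⅓) = 1 + 2*E/3)
F(B) = -4 + 4*B² (F(B) = (-1 + B²)*4 = -4 + 4*B²)
F(G(1*5)) + 352*(-1364) = (-4 + 4*(1 + 2*(1*5)/3)²) + 352*(-1364) = (-4 + 4*(1 + (⅔)*5)²) - 480128 = (-4 + 4*(1 + 10/3)²) - 480128 = (-4 + 4*(13/3)²) - 480128 = (-4 + 4*(169/9)) - 480128 = (-4 + 676/9) - 480128 = 640/9 - 480128 = -4320512/9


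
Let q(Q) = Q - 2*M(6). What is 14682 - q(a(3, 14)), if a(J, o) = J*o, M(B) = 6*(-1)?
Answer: 14628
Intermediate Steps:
M(B) = -6
q(Q) = 12 + Q (q(Q) = Q - 2*(-6) = Q + 12 = 12 + Q)
14682 - q(a(3, 14)) = 14682 - (12 + 3*14) = 14682 - (12 + 42) = 14682 - 1*54 = 14682 - 54 = 14628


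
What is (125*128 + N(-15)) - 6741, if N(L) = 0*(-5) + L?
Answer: 9244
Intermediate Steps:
N(L) = L (N(L) = 0 + L = L)
(125*128 + N(-15)) - 6741 = (125*128 - 15) - 6741 = (16000 - 15) - 6741 = 15985 - 6741 = 9244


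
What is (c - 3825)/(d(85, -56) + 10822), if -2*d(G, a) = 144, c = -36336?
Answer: -40161/10750 ≈ -3.7359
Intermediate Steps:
d(G, a) = -72 (d(G, a) = -1/2*144 = -72)
(c - 3825)/(d(85, -56) + 10822) = (-36336 - 3825)/(-72 + 10822) = -40161/10750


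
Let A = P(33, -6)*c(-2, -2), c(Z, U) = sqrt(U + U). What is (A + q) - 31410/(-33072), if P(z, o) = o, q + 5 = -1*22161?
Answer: -122173757/5512 - 12*I ≈ -22165.0 - 12.0*I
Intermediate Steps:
q = -22166 (q = -5 - 1*22161 = -5 - 22161 = -22166)
c(Z, U) = sqrt(2)*sqrt(U) (c(Z, U) = sqrt(2*U) = sqrt(2)*sqrt(U))
A = -12*I (A = -6*sqrt(2)*sqrt(-2) = -6*sqrt(2)*I*sqrt(2) = -12*I ≈ -12.0*I)
(A + q) - 31410/(-33072) = (-12*I - 22166) - 31410/(-33072) = (-22166 - 12*I) - 31410*(-1/33072) = (-22166 - 12*I) + 5235/5512 = -122173757/5512 - 12*I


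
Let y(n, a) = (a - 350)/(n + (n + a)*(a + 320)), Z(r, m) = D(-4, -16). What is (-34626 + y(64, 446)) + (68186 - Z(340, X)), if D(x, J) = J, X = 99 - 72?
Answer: 3279737280/97681 ≈ 33576.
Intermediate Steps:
X = 27
Z(r, m) = -16
y(n, a) = (-350 + a)/(n + (320 + a)*(a + n)) (y(n, a) = (-350 + a)/(n + (a + n)*(320 + a)) = (-350 + a)/(n + (320 + a)*(a + n)))
(-34626 + y(64, 446)) + (68186 - Z(340, X)) = (-34626 + (-350 + 446)/(446² + 320*446 + 321*64 + 446*64)) + (68186 - 1*(-16)) = (-34626 + 96/(198916 + 142720 + 20544 + 28544)) + (68186 + 16) = (-34626 + 96/390724) + 68202 = (-34626 + (1/390724)*96) + 68202 = (-34626 + 24/97681) + 68202 = -3382302282/97681 + 68202 = 3279737280/97681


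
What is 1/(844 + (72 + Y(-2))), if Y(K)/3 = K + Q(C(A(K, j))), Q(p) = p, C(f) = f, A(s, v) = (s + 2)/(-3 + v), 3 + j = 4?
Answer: 1/910 ≈ 0.0010989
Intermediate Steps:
j = 1 (j = -3 + 4 = 1)
A(s, v) = (2 + s)/(-3 + v)
Y(K) = -3 + 3*K/2 (Y(K) = 3*(K + (2 + K)/(-3 + 1)) = 3*(K + (2 + K)/(-2)) = 3*(K - (2 + K)/2) = 3*(K + (-1 - K/2)) = 3*(-1 + K/2) = -3 + 3*K/2)
1/(844 + (72 + Y(-2))) = 1/(844 + (72 + (-3 + (3/2)*(-2)))) = 1/(844 + (72 + (-3 - 3))) = 1/(844 + (72 - 6)) = 1/(844 + 66) = 1/910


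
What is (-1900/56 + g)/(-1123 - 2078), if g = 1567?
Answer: -21463/44814 ≈ -0.47894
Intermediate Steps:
(-1900/56 + g)/(-1123 - 2078) = (-1900/56 + 1567)/(-1123 - 2078) = (-1900*1/56 + 1567)/(-3201) = (-475/14 + 1567)*(-1/3201) = (21463/14)*(-1/3201) = -21463/44814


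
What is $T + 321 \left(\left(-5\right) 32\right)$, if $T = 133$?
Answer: $-51227$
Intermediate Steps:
$T + 321 \left(\left(-5\right) 32\right) = 133 + 321 \left(\left(-5\right) 32\right) = 133 + 321 \left(-160\right) = 133 - 51360 = -51227$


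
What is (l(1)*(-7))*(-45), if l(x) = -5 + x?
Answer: -1260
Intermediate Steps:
(l(1)*(-7))*(-45) = ((-5 + 1)*(-7))*(-45) = -4*(-7)*(-45) = 28*(-45) = -1260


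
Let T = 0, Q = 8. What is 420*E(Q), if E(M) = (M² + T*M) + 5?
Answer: 28980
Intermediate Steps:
E(M) = 5 + M² (E(M) = (M² + 0*M) + 5 = (M² + 0) + 5 = M² + 5 = 5 + M²)
420*E(Q) = 420*(5 + 8²) = 420*(5 + 64) = 420*69 = 28980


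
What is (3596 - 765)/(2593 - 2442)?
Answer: 2831/151 ≈ 18.748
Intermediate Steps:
(3596 - 765)/(2593 - 2442) = 2831/151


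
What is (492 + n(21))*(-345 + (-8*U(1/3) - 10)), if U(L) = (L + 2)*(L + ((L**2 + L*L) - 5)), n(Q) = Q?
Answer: -139555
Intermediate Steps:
U(L) = (2 + L)*(-5 + L + 2*L**2) (U(L) = (2 + L)*(L + ((L**2 + L**2) - 5)) = (2 + L)*(L + (2*L**2 - 5)) = (2 + L)*(L + (-5 + 2*L**2)) = (2 + L)*(-5 + L + 2*L**2))
(492 + n(21))*(-345 + (-8*U(1/3) - 10)) = (492 + 21)*(-345 + (-8*(-10 - 3/3 + 2*(1/3)**3 + 5*(1/3)**2) - 10)) = 513*(-345 + (-8*(-10 - 3*1/3 + 2*(1/3)**3 + 5*(1/3)**2) - 10)) = 513*(-345 + (-8*(-10 - 1 + 2*(1/27) + 5*(1/9)) - 10)) = 513*(-345 + (-8*(-10 - 1 + 2/27 + 5/9) - 10)) = 513*(-345 + (-8*(-280/27) - 10)) = 513*(-345 + (2240/27 - 10)) = 513*(-345 + 1970/27) = 513*(-7345/27) = -139555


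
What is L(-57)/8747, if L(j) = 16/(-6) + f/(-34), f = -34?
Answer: -5/26241 ≈ -0.00019054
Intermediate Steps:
L(j) = -5/3 (L(j) = 16/(-6) - 34/(-34) = 16*(-⅙) - 34*(-1/34) = -8/3 + 1 = -5/3)
L(-57)/8747 = -5/3/8747 = -5/3*1/8747 = -5/26241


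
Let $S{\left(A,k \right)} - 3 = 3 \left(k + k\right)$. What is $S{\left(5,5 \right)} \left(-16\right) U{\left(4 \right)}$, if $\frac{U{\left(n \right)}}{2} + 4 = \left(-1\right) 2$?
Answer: $6336$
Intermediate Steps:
$S{\left(A,k \right)} = 3 + 6 k$ ($S{\left(A,k \right)} = 3 + 3 \left(k + k\right) = 3 + 3 \cdot 2 k = 3 + 6 k$)
$U{\left(n \right)} = -12$ ($U{\left(n \right)} = -8 + 2 \left(\left(-1\right) 2\right) = -8 + 2 \left(-2\right) = -8 - 4 = -12$)
$S{\left(5,5 \right)} \left(-16\right) U{\left(4 \right)} = \left(3 + 6 \cdot 5\right) \left(-16\right) \left(-12\right) = \left(3 + 30\right) \left(-16\right) \left(-12\right) = 33 \left(-16\right) \left(-12\right) = \left(-528\right) \left(-12\right) = 6336$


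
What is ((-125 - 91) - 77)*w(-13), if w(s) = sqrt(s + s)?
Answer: -293*I*sqrt(26) ≈ -1494.0*I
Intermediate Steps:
w(s) = sqrt(2)*sqrt(s) (w(s) = sqrt(2*s) = sqrt(2)*sqrt(s))
((-125 - 91) - 77)*w(-13) = ((-125 - 91) - 77)*(sqrt(2)*sqrt(-13)) = (-216 - 77)*(sqrt(2)*(I*sqrt(13))) = -293*I*sqrt(26)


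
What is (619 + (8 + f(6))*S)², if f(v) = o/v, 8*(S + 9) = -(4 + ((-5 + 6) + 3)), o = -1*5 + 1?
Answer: 2679769/9 ≈ 2.9775e+5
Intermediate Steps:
o = -4 (o = -5 + 1 = -4)
S = -10 (S = -9 + (-(4 + ((-5 + 6) + 3)))/8 = -9 + (-(4 + (1 + 3)))/8 = -9 + (-(4 + 4))/8 = -9 + (-1*8)/8 = -9 + (⅛)*(-8) = -9 - 1 = -10)
f(v) = -4/v
(619 + (8 + f(6))*S)² = (619 + (8 - 4/6)*(-10))² = (619 + (8 - 4*⅙)*(-10))² = (619 + (8 - ⅔)*(-10))² = (619 + (22/3)*(-10))² = (619 - 220/3)² = (1637/3)² = 2679769/9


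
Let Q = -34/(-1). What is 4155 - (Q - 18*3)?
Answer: 4175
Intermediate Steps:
Q = 34 (Q = -34*(-1) = 34)
4155 - (Q - 18*3) = 4155 - (34 - 18*3) = 4155 - (34 - 54) = 4155 - 1*(-20) = 4155 + 20 = 4175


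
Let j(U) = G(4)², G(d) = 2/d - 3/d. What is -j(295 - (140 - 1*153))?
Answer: -1/16 ≈ -0.062500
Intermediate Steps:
G(d) = -1/d
j(U) = 1/16 (j(U) = (-1/4)² = (-1*¼)² = (-¼)² = 1/16)
-j(295 - (140 - 1*153)) = -1*1/16 = -1/16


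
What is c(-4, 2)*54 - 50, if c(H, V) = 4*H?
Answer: -914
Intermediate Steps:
c(-4, 2)*54 - 50 = (4*(-4))*54 - 50 = -16*54 - 50 = -864 - 50 = -914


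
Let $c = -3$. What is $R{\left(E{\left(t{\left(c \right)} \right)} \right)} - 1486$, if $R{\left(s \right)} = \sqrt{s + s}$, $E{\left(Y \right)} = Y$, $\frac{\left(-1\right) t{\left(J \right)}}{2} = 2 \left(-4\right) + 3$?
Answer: $-1486 + 2 \sqrt{5} \approx -1481.5$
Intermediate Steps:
$t{\left(J \right)} = 10$ ($t{\left(J \right)} = - 2 \left(2 \left(-4\right) + 3\right) = - 2 \left(-8 + 3\right) = \left(-2\right) \left(-5\right) = 10$)
$R{\left(s \right)} = \sqrt{2} \sqrt{s}$ ($R{\left(s \right)} = \sqrt{2 s} = \sqrt{2} \sqrt{s}$)
$R{\left(E{\left(t{\left(c \right)} \right)} \right)} - 1486 = \sqrt{2} \sqrt{10} - 1486 = 2 \sqrt{5} - 1486 = -1486 + 2 \sqrt{5}$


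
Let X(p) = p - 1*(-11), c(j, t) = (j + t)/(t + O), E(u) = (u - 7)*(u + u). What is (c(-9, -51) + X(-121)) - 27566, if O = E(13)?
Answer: -193736/7 ≈ -27677.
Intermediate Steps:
E(u) = 2*u*(-7 + u) (E(u) = (-7 + u)*(2*u) = 2*u*(-7 + u))
O = 156 (O = 2*13*(-7 + 13) = 2*13*6 = 156)
c(j, t) = (j + t)/(156 + t) (c(j, t) = (j + t)/(t + 156) = (j + t)/(156 + t))
X(p) = 11 + p (X(p) = p + 11 = 11 + p)
(c(-9, -51) + X(-121)) - 27566 = ((-9 - 51)/(156 - 51) + (11 - 121)) - 27566 = (-60/105 - 110) - 27566 = ((1/105)*(-60) - 110) - 27566 = (-4/7 - 110) - 27566 = -774/7 - 27566 = -193736/7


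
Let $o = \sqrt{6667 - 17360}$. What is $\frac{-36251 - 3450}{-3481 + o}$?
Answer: $\frac{138199181}{12128054} + \frac{674917 i \sqrt{37}}{12128054} \approx 11.395 + 0.3385 i$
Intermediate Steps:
$o = 17 i \sqrt{37}$ ($o = \sqrt{-10693} = 17 i \sqrt{37} \approx 103.41 i$)
$\frac{-36251 - 3450}{-3481 + o} = \frac{-36251 - 3450}{-3481 + 17 i \sqrt{37}} = - \frac{39701}{-3481 + 17 i \sqrt{37}}$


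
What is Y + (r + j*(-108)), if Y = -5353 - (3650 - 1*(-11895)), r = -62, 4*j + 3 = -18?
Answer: -20393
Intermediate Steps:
j = -21/4 (j = -3/4 + (1/4)*(-18) = -3/4 - 9/2 = -21/4 ≈ -5.2500)
Y = -20898 (Y = -5353 - (3650 + 11895) = -5353 - 1*15545 = -5353 - 15545 = -20898)
Y + (r + j*(-108)) = -20898 + (-62 - 21/4*(-108)) = -20898 + (-62 + 567) = -20898 + 505 = -20393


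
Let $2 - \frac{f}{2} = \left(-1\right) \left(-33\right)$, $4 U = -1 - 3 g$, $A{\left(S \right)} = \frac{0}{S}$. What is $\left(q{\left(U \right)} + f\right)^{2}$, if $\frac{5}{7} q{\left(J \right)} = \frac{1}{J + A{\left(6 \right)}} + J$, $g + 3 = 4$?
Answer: $\frac{104976}{25} \approx 4199.0$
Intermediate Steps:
$g = 1$ ($g = -3 + 4 = 1$)
$A{\left(S \right)} = 0$
$U = -1$ ($U = \frac{-1 - 3}{4} = \frac{1}{4} \left(-4\right) = -1$)
$f = -62$ ($f = 4 - 2 \left(\left(-1\right) \left(-33\right)\right) = 4 - 66 = -62$)
$q{\left(J \right)} = \frac{7 J}{5} + \frac{7}{5 J}$ ($q{\left(J \right)} = \frac{7 \left(\frac{1}{J + 0} + J\right)}{5} = \frac{7 \left(\frac{1}{J} + J\right)}{5} = \frac{7 \left(J + \frac{1}{J}\right)}{5} = \frac{7 J}{5} + \frac{7}{5 J}$)
$\left(q{\left(U \right)} + f\right)^{2} = \left(\frac{7 \left(1 + \left(-1\right)^{2}\right)}{5 \left(-1\right)} - 62\right)^{2} = \left(\frac{7}{5} \left(-1\right) \left(1 + 1\right) - 62\right)^{2} = \left(\frac{7}{5} \left(-1\right) 2 - 62\right)^{2} = \left(- \frac{14}{5} - 62\right)^{2} = \left(- \frac{324}{5}\right)^{2} = \frac{104976}{25}$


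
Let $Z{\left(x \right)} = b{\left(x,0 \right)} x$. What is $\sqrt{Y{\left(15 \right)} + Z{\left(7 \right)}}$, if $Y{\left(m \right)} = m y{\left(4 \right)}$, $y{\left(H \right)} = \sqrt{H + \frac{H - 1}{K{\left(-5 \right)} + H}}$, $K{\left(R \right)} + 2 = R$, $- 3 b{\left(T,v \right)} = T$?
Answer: $\frac{\sqrt{-147 + 135 \sqrt{3}}}{3} \approx 3.106$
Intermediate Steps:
$b{\left(T,v \right)} = - \frac{T}{3}$
$K{\left(R \right)} = -2 + R$
$Z{\left(x \right)} = - \frac{x^{2}}{3}$ ($Z{\left(x \right)} = - \frac{x}{3} x = - \frac{x^{2}}{3}$)
$y{\left(H \right)} = \sqrt{H + \frac{-1 + H}{-7 + H}}$ ($y{\left(H \right)} = \sqrt{H + \frac{H - 1}{\left(-2 - 5\right) + H}} = \sqrt{H + \frac{-1 + H}{-7 + H}}$)
$Y{\left(m \right)} = m \sqrt{3}$ ($Y{\left(m \right)} = m \sqrt{\frac{-1 + 4 + 4 \left(-7 + 4\right)}{-7 + 4}} = m \sqrt{\frac{-1 + 4 + 4 \left(-3\right)}{-3}} = m \sqrt{- \frac{-1 + 4 - 12}{3}} = m \sqrt{\left(- \frac{1}{3}\right) \left(-9\right)} = m \sqrt{3}$)
$\sqrt{Y{\left(15 \right)} + Z{\left(7 \right)}} = \sqrt{15 \sqrt{3} - \frac{7^{2}}{3}} = \sqrt{15 \sqrt{3} - \frac{49}{3}} = \sqrt{- \frac{49}{3} + 15 \sqrt{3}}$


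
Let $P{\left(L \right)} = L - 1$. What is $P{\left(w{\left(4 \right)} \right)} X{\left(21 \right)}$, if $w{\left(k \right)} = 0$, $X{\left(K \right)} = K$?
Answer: $-21$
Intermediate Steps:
$P{\left(L \right)} = -1 + L$
$P{\left(w{\left(4 \right)} \right)} X{\left(21 \right)} = \left(-1 + 0\right) 21 = \left(-1\right) 21 = -21$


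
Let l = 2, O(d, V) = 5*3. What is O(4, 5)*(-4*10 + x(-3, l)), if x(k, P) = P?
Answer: -570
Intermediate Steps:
O(d, V) = 15
O(4, 5)*(-4*10 + x(-3, l)) = 15*(-4*10 + 2) = 15*(-40 + 2) = 15*(-38) = -570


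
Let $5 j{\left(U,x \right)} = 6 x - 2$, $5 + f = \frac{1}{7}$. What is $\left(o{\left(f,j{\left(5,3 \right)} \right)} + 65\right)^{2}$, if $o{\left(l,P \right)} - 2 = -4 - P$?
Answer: $\frac{89401}{25} \approx 3576.0$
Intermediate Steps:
$f = - \frac{34}{7}$ ($f = -5 + \frac{1}{7} = - \frac{34}{7} \approx -4.8571$)
$j{\left(U,x \right)} = - \frac{2}{5} + \frac{6 x}{5}$ ($j{\left(U,x \right)} = \frac{6 x - 2}{5} = \frac{-2 + 6 x}{5} = - \frac{2}{5} + \frac{6 x}{5}$)
$o{\left(l,P \right)} = -2 - P$ ($o{\left(l,P \right)} = 2 - \left(4 + P\right) = -2 - P$)
$\left(o{\left(f,j{\left(5,3 \right)} \right)} + 65\right)^{2} = \left(\left(-2 - \left(- \frac{2}{5} + \frac{6}{5} \cdot 3\right)\right) + 65\right)^{2} = \left(\left(-2 - \left(- \frac{2}{5} + \frac{18}{5}\right)\right) + 65\right)^{2} = \left(\left(-2 - \frac{16}{5}\right) + 65\right)^{2} = \left(- \frac{26}{5} + 65\right)^{2} = \left(\frac{299}{5}\right)^{2} = \frac{89401}{25}$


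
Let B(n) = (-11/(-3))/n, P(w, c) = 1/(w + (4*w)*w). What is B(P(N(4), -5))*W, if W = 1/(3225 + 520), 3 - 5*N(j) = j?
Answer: -11/280875 ≈ -3.9163e-5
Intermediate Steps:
N(j) = ⅗ - j/5
P(w, c) = 1/(w + 4*w²)
W = 1/3745 ≈ 0.00026702
B(n) = 11/(3*n) (B(n) = (-11*(-⅓))/n = 11/(3*n))
B(P(N(4), -5))*W = (11/(3*((1/((⅗ - ⅕*4)*(1 + 4*(⅗ - ⅕*4)))))))*(1/3745) = (11/(3*((1/((⅗ - ⅘)*(1 + 4*(⅗ - ⅘)))))))*(1/3745) = (11/(3*((1/((-⅕)*(1 + 4*(-⅕)))))))*(1/3745) = (11/(3*((-5/(1 - ⅘)))))*(1/3745) = (11/(3*((-5/⅕))))*(1/3745) = (11/(3*((-5*5))))*(1/3745) = ((11/3)/(-25))*(1/3745) = ((11/3)*(-1/25))*(1/3745) = -11/75*1/3745 = -11/280875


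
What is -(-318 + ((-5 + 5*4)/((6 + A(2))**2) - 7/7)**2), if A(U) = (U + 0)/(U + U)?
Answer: 9070517/28561 ≈ 317.58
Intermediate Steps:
A(U) = 1/2 (A(U) = U/((2*U)) = U*(1/(2*U)) = 1/2)
-(-318 + ((-5 + 5*4)/((6 + A(2))**2) - 7/7)**2) = -(-318 + ((-5 + 5*4)/((6 + 1/2)**2) - 7/7)**2) = -(-318 + ((-5 + 20)/((13/2)**2) - 7*1/7)**2) = -(-318 + (15/(169/4) - 1)**2) = -(-318 + (15*(4/169) - 1)**2) = -(-318 + (60/169 - 1)**2) = -(-318 + (-109/169)**2) = -(-318 + 11881/28561) = -1*(-9070517/28561) = 9070517/28561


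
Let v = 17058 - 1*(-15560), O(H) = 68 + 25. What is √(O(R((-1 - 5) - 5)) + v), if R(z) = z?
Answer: √32711 ≈ 180.86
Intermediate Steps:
O(H) = 93
v = 32618 (v = 17058 + 15560 = 32618)
√(O(R((-1 - 5) - 5)) + v) = √(93 + 32618) = √32711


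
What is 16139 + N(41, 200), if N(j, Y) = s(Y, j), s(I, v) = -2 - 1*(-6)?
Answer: 16143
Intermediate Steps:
s(I, v) = 4 (s(I, v) = -2 + 6 = 4)
N(j, Y) = 4
16139 + N(41, 200) = 16139 + 4 = 16143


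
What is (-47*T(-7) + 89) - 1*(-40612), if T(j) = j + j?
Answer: 41359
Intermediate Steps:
T(j) = 2*j
(-47*T(-7) + 89) - 1*(-40612) = (-94*(-7) + 89) - 1*(-40612) = (-47*(-14) + 89) + 40612 = (658 + 89) + 40612 = 747 + 40612 = 41359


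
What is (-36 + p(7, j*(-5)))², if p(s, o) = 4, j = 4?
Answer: 1024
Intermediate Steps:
(-36 + p(7, j*(-5)))² = (-36 + 4)² = (-32)² = 1024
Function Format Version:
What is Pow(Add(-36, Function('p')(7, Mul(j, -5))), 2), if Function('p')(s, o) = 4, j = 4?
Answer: 1024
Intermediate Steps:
Pow(Add(-36, Function('p')(7, Mul(j, -5))), 2) = Pow(Add(-36, 4), 2) = Pow(-32, 2) = 1024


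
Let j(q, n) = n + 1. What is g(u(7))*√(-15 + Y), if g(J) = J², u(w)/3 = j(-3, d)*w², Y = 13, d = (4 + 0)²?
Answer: 6245001*I*√2 ≈ 8.8318e+6*I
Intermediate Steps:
d = 16 (d = 4² = 16)
j(q, n) = 1 + n
u(w) = 51*w² (u(w) = 3*((1 + 16)*w²) = 3*(17*w²) = 51*w²)
g(u(7))*√(-15 + Y) = (51*7²)²*√(-15 + 13) = (51*49)²*√(-2) = 2499²*(I*√2) = 6245001*(I*√2) = 6245001*I*√2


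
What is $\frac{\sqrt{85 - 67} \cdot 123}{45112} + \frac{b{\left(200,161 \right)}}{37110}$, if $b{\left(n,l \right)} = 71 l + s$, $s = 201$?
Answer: $\frac{5816}{18555} + \frac{369 \sqrt{2}}{45112} \approx 0.32501$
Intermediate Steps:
$b{\left(n,l \right)} = 201 + 71 l$ ($b{\left(n,l \right)} = 71 l + 201 = 201 + 71 l$)
$\frac{\sqrt{85 - 67} \cdot 123}{45112} + \frac{b{\left(200,161 \right)}}{37110} = \frac{\sqrt{85 - 67} \cdot 123}{45112} + \frac{201 + 71 \cdot 161}{37110} = \sqrt{18} \cdot 123 \cdot \frac{1}{45112} + \left(201 + 11431\right) \frac{1}{37110} = 3 \sqrt{2} \cdot 123 \cdot \frac{1}{45112} + 11632 \cdot \frac{1}{37110} = 369 \sqrt{2} \cdot \frac{1}{45112} + \frac{5816}{18555} = \frac{369 \sqrt{2}}{45112} + \frac{5816}{18555} = \frac{5816}{18555} + \frac{369 \sqrt{2}}{45112}$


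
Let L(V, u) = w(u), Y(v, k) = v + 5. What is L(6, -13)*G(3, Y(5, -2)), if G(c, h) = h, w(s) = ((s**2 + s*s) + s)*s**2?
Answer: 549250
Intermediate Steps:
Y(v, k) = 5 + v
w(s) = s**2*(s + 2*s**2) (w(s) = ((s**2 + s**2) + s)*s**2 = (2*s**2 + s)*s**2 = (s + 2*s**2)*s**2 = s**2*(s + 2*s**2))
L(V, u) = u**3*(1 + 2*u)
L(6, -13)*G(3, Y(5, -2)) = ((-13)**3*(1 + 2*(-13)))*(5 + 5) = -2197*(1 - 26)*10 = -2197*(-25)*10 = 54925*10 = 549250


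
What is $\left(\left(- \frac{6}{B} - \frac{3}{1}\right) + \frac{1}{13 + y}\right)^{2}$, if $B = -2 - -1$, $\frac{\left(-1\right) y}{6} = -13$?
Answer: $\frac{75076}{8281} \approx 9.0661$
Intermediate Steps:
$y = 78$ ($y = \left(-6\right) \left(-13\right) = 78$)
$B = -1$ ($B = -2 + 1 = -1$)
$\left(\left(- \frac{6}{B} - \frac{3}{1}\right) + \frac{1}{13 + y}\right)^{2} = \left(\left(- \frac{6}{-1} - \frac{3}{1}\right) + \frac{1}{13 + 78}\right)^{2} = \left(\left(\left(-6\right) \left(-1\right) - 3\right) + \frac{1}{91}\right)^{2} = \left(\left(6 - 3\right) + \frac{1}{91}\right)^{2} = \left(3 + \frac{1}{91}\right)^{2} = \left(\frac{274}{91}\right)^{2} = \frac{75076}{8281}$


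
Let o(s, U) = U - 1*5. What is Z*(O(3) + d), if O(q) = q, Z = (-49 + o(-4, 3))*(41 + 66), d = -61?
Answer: 316506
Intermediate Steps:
o(s, U) = -5 + U (o(s, U) = U - 5 = -5 + U)
Z = -5457 (Z = (-49 + (-5 + 3))*(41 + 66) = (-49 - 2)*107 = -51*107 = -5457)
Z*(O(3) + d) = -5457*(3 - 61) = -5457*(-58) = 316506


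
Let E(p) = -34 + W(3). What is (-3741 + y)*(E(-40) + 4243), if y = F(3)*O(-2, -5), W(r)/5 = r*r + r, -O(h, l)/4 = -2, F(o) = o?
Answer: -15867873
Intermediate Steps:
O(h, l) = 8 (O(h, l) = -4*(-2) = 8)
W(r) = 5*r + 5*r² (W(r) = 5*(r*r + r) = 5*(r² + r) = 5*(r + r²) = 5*r + 5*r²)
y = 24 (y = 3*8 = 24)
E(p) = 26 (E(p) = -34 + 5*3*(1 + 3) = -34 + 5*3*4 = -34 + 60 = 26)
(-3741 + y)*(E(-40) + 4243) = (-3741 + 24)*(26 + 4243) = -3717*4269 = -15867873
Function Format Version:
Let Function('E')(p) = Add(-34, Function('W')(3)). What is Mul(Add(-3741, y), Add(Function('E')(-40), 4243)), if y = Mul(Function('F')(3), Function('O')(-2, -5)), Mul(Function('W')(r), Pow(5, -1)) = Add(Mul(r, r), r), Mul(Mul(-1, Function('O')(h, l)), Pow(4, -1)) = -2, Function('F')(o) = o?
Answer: -15867873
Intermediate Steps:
Function('O')(h, l) = 8 (Function('O')(h, l) = Mul(-4, -2) = 8)
Function('W')(r) = Add(Mul(5, r), Mul(5, Pow(r, 2))) (Function('W')(r) = Mul(5, Add(Mul(r, r), r)) = Mul(5, Add(Pow(r, 2), r)) = Mul(5, Add(r, Pow(r, 2))) = Add(Mul(5, r), Mul(5, Pow(r, 2))))
y = 24 (y = Mul(3, 8) = 24)
Function('E')(p) = 26 (Function('E')(p) = Add(-34, Mul(5, 3, Add(1, 3))) = Add(-34, Mul(5, 3, 4)) = Add(-34, 60) = 26)
Mul(Add(-3741, y), Add(Function('E')(-40), 4243)) = Mul(Add(-3741, 24), Add(26, 4243)) = Mul(-3717, 4269) = -15867873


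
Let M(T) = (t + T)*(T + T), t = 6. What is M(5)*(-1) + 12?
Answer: -98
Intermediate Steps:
M(T) = 2*T*(6 + T) (M(T) = (6 + T)*(T + T) = (6 + T)*(2*T) = 2*T*(6 + T))
M(5)*(-1) + 12 = (2*5*(6 + 5))*(-1) + 12 = (2*5*11)*(-1) + 12 = 110*(-1) + 12 = -110 + 12 = -98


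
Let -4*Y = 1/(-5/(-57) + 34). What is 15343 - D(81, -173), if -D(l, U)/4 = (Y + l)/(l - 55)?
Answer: 775727149/50518 ≈ 15355.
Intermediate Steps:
Y = -57/7772 (Y = -1/(4*(-5/(-57) + 34)) = -1/(4*(-5*(-1/57) + 34)) = -1/(4*(5/57 + 34)) = -1/(4*1943/57) = -1/4*57/1943 = -57/7772 ≈ -0.0073340)
D(l, U) = -4*(-57/7772 + l)/(-55 + l) (D(l, U) = -4*(-57/7772 + l)/(l - 55) = -4*(-57/7772 + l)/(-55 + l))
15343 - D(81, -173) = 15343 - (57 - 7772*81)/(1943*(-55 + 81)) = 15343 - (57 - 629532)/(1943*26) = 15343 - (-629475)/(1943*26) = 15343 - 1*(-629475/50518) = 15343 + 629475/50518 = 775727149/50518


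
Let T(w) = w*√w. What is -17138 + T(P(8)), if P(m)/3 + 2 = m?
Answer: -17138 + 54*√2 ≈ -17062.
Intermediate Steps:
P(m) = -6 + 3*m
T(w) = w^(3/2)
-17138 + T(P(8)) = -17138 + (-6 + 3*8)^(3/2) = -17138 + (-6 + 24)^(3/2) = -17138 + 18^(3/2) = -17138 + 54*√2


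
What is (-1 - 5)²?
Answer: 36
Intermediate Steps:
(-1 - 5)² = (-6)² = 36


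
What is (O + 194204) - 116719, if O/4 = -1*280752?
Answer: -1045523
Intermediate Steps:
O = -1123008 (O = 4*(-1*280752) = 4*(-280752) = -1123008)
(O + 194204) - 116719 = (-1123008 + 194204) - 116719 = -928804 - 116719 = -1045523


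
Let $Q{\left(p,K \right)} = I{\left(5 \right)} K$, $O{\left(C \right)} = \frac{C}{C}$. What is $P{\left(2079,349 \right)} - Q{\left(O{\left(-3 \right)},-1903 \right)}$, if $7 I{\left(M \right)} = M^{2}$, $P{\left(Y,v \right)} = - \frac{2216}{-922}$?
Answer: $\frac{21939831}{3227} \approx 6798.8$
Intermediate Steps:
$P{\left(Y,v \right)} = \frac{1108}{461}$ ($P{\left(Y,v \right)} = \left(-2216\right) \left(- \frac{1}{922}\right) = \frac{1108}{461}$)
$I{\left(M \right)} = \frac{M^{2}}{7}$
$O{\left(C \right)} = 1$
$Q{\left(p,K \right)} = \frac{25 K}{7}$ ($Q{\left(p,K \right)} = \frac{5^{2}}{7} K = \frac{1}{7} \cdot 25 K = \frac{25 K}{7}$)
$P{\left(2079,349 \right)} - Q{\left(O{\left(-3 \right)},-1903 \right)} = \frac{1108}{461} - \frac{25}{7} \left(-1903\right) = \frac{1108}{461} - - \frac{47575}{7} = \frac{1108}{461} + \frac{47575}{7} = \frac{21939831}{3227}$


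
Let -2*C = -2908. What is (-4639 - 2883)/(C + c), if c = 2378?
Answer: -3761/1916 ≈ -1.9629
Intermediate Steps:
C = 1454 (C = -½*(-2908) = 1454)
(-4639 - 2883)/(C + c) = (-4639 - 2883)/(1454 + 2378) = -7522/3832 = -7522*1/3832 = -3761/1916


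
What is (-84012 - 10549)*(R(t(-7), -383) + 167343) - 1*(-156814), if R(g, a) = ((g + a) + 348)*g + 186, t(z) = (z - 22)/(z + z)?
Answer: -3103680193171/196 ≈ -1.5835e+10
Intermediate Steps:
t(z) = (-22 + z)/(2*z) (t(z) = (-22 + z)/((2*z)) = (-22 + z)*(1/(2*z)) = (-22 + z)/(2*z))
R(g, a) = 186 + g*(348 + a + g) (R(g, a) = ((a + g) + 348)*g + 186 = (348 + a + g)*g + 186 = g*(348 + a + g) + 186 = 186 + g*(348 + a + g))
(-84012 - 10549)*(R(t(-7), -383) + 167343) - 1*(-156814) = (-84012 - 10549)*((186 + ((½)*(-22 - 7)/(-7))² + 348*((½)*(-22 - 7)/(-7)) - 383*(-22 - 7)/(2*(-7))) + 167343) - 1*(-156814) = -94561*((186 + ((½)*(-⅐)*(-29))² + 348*((½)*(-⅐)*(-29)) - 383*(-1)*(-29)/(2*7)) + 167343) + 156814 = -94561*((186 + (29/14)² + 348*(29/14) - 383*29/14) + 167343) + 156814 = -94561*((186 + 841/196 + 5046/7 - 11107/14) + 167343) + 156814 = -94561*(23087/196 + 167343) + 156814 = -94561*32822315/196 + 156814 = -3103710928715/196 + 156814 = -3103680193171/196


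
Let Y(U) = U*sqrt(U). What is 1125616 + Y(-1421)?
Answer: 1125616 - 9947*I*sqrt(29) ≈ 1.1256e+6 - 53566.0*I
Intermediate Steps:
Y(U) = U**(3/2)
1125616 + Y(-1421) = 1125616 + (-1421)**(3/2) = 1125616 - 9947*I*sqrt(29)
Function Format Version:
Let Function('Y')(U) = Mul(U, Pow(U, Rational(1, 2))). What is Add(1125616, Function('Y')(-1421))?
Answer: Add(1125616, Mul(-9947, I, Pow(29, Rational(1, 2)))) ≈ Add(1.1256e+6, Mul(-53566., I))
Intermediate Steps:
Function('Y')(U) = Pow(U, Rational(3, 2))
Add(1125616, Function('Y')(-1421)) = Add(1125616, Pow(-1421, Rational(3, 2))) = Add(1125616, Mul(-9947, I, Pow(29, Rational(1, 2))))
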